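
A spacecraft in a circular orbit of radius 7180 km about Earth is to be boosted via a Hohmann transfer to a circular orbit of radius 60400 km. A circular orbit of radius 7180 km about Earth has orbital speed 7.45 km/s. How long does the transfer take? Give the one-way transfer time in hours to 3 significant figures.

From the circular-orbit relation v² = μ/r at r = 7180 km: μ = v²r = (7.45)² × 7180 = 3.98508×10^5 km³/s².
The Hohmann ellipse has a_t = (r₁ + r₂)/2 = 33790 km.
By Kepler's third law the transfer-orbit period is T = 2π√(a_t³/μ), so t = T/2 = 30910 s.
Converting: 30910 s ÷ 3600 s/hour = 8.59 hours.

t = 8.59 hours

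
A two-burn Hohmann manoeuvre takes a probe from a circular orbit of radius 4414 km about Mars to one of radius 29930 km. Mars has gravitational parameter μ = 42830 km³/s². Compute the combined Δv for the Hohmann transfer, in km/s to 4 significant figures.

Semi-major axis of the transfer orbit: a_t = (4414 + 29930)/2 = 17172 km.
Circular speed at r₁: v₁ = √(μ/r₁) = √(42830/4414) = 3.1150 km/s.
Transfer-orbit speed at r₁ (v² = μ(2/r − 1/a)): v_p = √[μ(2/r₁ − 1/a_t)] = 4.1125 km/s.
First burn Δv₁ = |v_p − v₁| = 0.9975 km/s.
Circular speed at r₂: v₂ = √(μ/r₂) = 1.19625 km/s.
Transfer-orbit speed at r₂: v_a = √[μ(2/r₂ − 1/a_t)] = 0.606494 km/s.
Second burn Δv₂ = |v₂ − v_a| = 0.5898 km/s.
Total Δv = Δv₁ + Δv₂ = 1.587 km/s.

Δv = 1.587 km/s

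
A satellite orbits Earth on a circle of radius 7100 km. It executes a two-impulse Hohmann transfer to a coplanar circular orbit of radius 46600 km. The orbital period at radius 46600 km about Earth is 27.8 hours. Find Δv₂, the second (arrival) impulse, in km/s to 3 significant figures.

From Kepler's third law T² = 4π²r³/μ at r = 46600 km, T = 27.8 hours = 27.8 × 3600 s = 1.0008×10^5 s: μ = 4π²r³/T² = 3.98862×10^5 km³/s².
Semi-major axis of the transfer orbit: a_t = (7100 + 46600)/2 = 26850 km.
Circular speed at r = 46600 km: v_c = √(μ/r) = 2.9256 km/s.
Vis-viva on the transfer ellipse at r = 46600 km gives v_t = √[μ(2/r − 1/a_t)] = 1.5044 km/s.
Δv₂ = |v_t − v_c| = |1.5044 − 2.9256| = 1.421 km/s.

Δv₂ = 1.42 km/s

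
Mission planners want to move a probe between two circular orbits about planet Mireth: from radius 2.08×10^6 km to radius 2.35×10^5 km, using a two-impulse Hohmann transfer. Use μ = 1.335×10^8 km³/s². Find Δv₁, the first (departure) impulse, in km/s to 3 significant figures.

Transfer-ellipse semi-major axis a_t = (r₁ + r₂)/2 = (2.080×10^6 + 2.350×10^5)/2 = 1.1575×10^6 km.
On the circular orbit at r = 2.080×10^6 km, v_c = √(μ/r) = 8.0114 km/s.
Vis-viva on the transfer ellipse at r = 2.080×10^6 km gives v_t = √[μ(2/r − 1/a_t)] = 3.6098 km/s.
Δv₁ = |v_t − v_c| = |3.6098 − 8.0114| = 4.402 km/s.

Δv₁ = 4.40 km/s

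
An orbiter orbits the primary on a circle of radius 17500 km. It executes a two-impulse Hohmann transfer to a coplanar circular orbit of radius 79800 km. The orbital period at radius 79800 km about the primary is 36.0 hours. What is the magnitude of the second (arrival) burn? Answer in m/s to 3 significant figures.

From Kepler's third law T² = 4π²r³/μ at r = 79800 km, T = 36.0 hours = 36.0 × 3600 s = 1.296×10^5 s: μ = 4π²r³/T² = 1.19442×10^6 km³/s².
Transfer-ellipse semi-major axis a_t = (r₁ + r₂)/2 = (17500 + 79800)/2 = 48650 km.
On the circular orbit at r = 79800 km, v_c = √(μ/r) = 3.8688 km/s.
Vis-viva on the transfer ellipse at r = 79800 km gives v_t = √[μ(2/r − 1/a_t)] = 2.3204 km/s.
Δv₂ = |v_t − v_c| = |2.3204 − 3.8688| = 1.548 km/s.

Δv₂ = 1550 m/s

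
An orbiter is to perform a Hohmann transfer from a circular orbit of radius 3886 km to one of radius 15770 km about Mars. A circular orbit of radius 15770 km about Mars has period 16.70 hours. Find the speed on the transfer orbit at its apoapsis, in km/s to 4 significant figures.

v = 1.036 km/s

From Kepler's third law T² = 4π²r³/μ at r = 15770 km, T = 16.70 hours = 16.70 × 3600 s = 60120 s: μ = 4π²r³/T² = 42836.8 km³/s².
The Hohmann ellipse has a_t = (r₁ + r₂)/2 = 9828 km.
The apoapsis of the transfer ellipse is at r = 15770 km.
Applying v² = μ(2/r − 1/a_t): v = 1.036 km/s.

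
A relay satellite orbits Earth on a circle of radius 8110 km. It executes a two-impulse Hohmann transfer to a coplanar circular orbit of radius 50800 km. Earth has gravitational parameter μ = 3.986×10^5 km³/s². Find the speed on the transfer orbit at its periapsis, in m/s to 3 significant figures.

Semi-major axis of the transfer orbit: a_t = (8110 + 50800)/2 = 29455 km.
At periapsis, r = 8110 km.
From the vis-viva equation, v = √[μ(2/r − 1/a_t)] = 9.207 km/s.

v = 9210 m/s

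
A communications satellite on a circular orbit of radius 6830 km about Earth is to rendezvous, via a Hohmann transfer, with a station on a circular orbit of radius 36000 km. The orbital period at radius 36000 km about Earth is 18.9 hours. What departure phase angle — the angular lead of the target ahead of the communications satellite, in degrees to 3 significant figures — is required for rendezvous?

From Kepler's third law T² = 4π²r³/μ at r = 36000 km, T = 18.9 hours = 18.9 × 3600 s = 68040 s: μ = 4π²r³/T² = 3.97868×10^5 km³/s².
Transfer-ellipse semi-major axis a_t = (r₁ + r₂)/2 = (6830 + 36000)/2 = 21415 km.
The half-period of the transfer ellipse is t = π√(a_t³/μ) = 15608.37 s.
Target angular speed ω₂ = √(μ/r₂³) = 9.234546×10^-5 rad/s.
Angle swept by the target during transfer: ω₂·t = 1.44136 rad = 82.58°.
Arrival is 180° from departure on the ellipse, so φ = 180° − 82.58° = 97.4°.

φ = 97.4°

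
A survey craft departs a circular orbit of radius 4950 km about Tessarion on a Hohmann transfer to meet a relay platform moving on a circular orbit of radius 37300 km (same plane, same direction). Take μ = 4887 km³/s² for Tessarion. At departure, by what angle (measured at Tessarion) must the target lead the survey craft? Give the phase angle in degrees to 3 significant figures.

Semi-major axis of the transfer orbit: a_t = (4950 + 37300)/2 = 21125 km.
The half-period of the transfer ellipse is t = π√(a_t³/μ) = 1.380×10^5 s.
Target angular speed ω₂ = √(μ/r₂³) = 9.704×10^-6 rad/s.
Angle swept by the target during transfer: ω₂·t = 1.339 rad = 76.72°.
The survey craft traverses 180° on the transfer ellipse, so the target must lead by 180° − 76.72° = 103°.

φ = 103°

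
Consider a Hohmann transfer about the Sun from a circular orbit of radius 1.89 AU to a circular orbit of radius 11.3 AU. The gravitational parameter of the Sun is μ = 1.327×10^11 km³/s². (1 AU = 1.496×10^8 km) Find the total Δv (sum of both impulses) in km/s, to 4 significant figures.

In km: r₁ = 1.89 × 1.496×10^8 = 2.82744×10^8 km; r₂ = 11.3 × 1.496×10^8 = 1.69048×10^9 km.
The Hohmann ellipse has a_t = (r₁ + r₂)/2 = 9.86612×10^8 km.
At r₁ the circular-orbit speed is v₁ = √(μ/r₁) = 21.664 km/s.
Transfer-orbit speed at r₁ (v² = μ(2/r − 1/a)): v_p = √[μ(2/r₁ − 1/a_t)] = 28.358 km/s.
First burn Δv₁ = |v_p − v₁| = 6.694 km/s.
At r₂, v₂ = √(μ/r₂) = 8.860 km/s.
Transfer-orbit speed at r₂: v_a = √[μ(2/r₂ − 1/a_t)] = 4.743 km/s.
Second burn Δv₂ = |v₂ − v_a| = 4.117 km/s.
Total Δv = Δv₁ + Δv₂ = 10.81 km/s.

Δv = 10.81 km/s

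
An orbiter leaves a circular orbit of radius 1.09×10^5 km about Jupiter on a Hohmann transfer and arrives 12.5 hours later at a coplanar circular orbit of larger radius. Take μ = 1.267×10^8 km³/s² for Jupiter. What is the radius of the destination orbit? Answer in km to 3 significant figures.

r₂ = 4.83×10^5 km

Transfer time t = 12.5 hours = 45000 s, and t = π√(a_t³/μ).
So a_t = (μ t²/π²)^(1/3) = (1.267×10^8 × (45000)² / π²)^(1/3) = 2.9623×10^5 km.
Since a_t = (r₁ + r₂)/2, r₂ = 2a_t − r₁ = 2×2.9623×10^5 − 1.090×10^5 = 4.8346×10^5 km.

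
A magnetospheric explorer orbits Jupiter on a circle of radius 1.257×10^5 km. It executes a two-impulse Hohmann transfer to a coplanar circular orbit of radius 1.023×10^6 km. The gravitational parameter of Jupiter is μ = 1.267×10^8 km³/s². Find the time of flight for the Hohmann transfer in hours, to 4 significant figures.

Semi-major axis of the transfer orbit: a_t = (1.257×10^5 + 1.023×10^6)/2 = 5.7435×10^5 km.
Transfer time t = π√(a_t³/μ) = π√((5.7435×10^5)³ / 1.267×10^8) = 1.215×10^5 s.
Converting: 1.215×10^5 s ÷ 3600 s/hour = 33.75 hours.

t = 33.75 hours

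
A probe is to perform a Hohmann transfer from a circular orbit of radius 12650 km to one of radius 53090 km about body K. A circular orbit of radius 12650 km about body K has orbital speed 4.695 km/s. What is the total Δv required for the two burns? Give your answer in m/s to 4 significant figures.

Δv = 2142 m/s

From the circular-orbit relation v² = μ/r at r = 12650 km: μ = v²r = (4.695)² × 12650 = 2.78844×10^5 km³/s².
The Hohmann ellipse has a_t = (r₁ + r₂)/2 = 32870 km.
At r₁ the circular-orbit speed is v₁ = √(μ/r₁) = 4.695 km/s.
Transfer-orbit speed at r₁ (v² = μ(2/r − 1/a)): v_p = √[μ(2/r₁ − 1/a_t)] = 5.967 km/s.
First burn Δv₁ = |v_p − v₁| = 1.272 km/s.
At r₂, v₂ = √(μ/r₂) = 2.292 km/s.
Transfer-orbit speed at r₂: v_a = √[μ(2/r₂ − 1/a_t)] = 1.422 km/s.
Second burn Δv₂ = |v₂ − v_a| = 0.8700 km/s.
Total Δv = Δv₁ + Δv₂ = 2.142 km/s.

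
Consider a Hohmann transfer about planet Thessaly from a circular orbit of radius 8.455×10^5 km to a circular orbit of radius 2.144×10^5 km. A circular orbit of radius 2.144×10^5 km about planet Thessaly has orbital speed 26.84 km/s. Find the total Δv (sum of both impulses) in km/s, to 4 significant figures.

Δv = 11.98 km/s

From the circular-orbit relation v² = μ/r at r = 2.144×10^5 km: μ = v²r = (26.84)² × 2.144×10^5 = 1.54451×10^8 km³/s².
Semi-major axis of the transfer orbit: a_t = (8.455×10^5 + 2.144×10^5)/2 = 5.2995×10^5 km.
At r₁ the circular-orbit speed is v₁ = √(μ/r₁) = 13.516 km/s.
Transfer-orbit speed at r₁ (vis-viva): v_a = √[μ(2/r₁ − 1/a_t)] = 8.5967 km/s.
First burn Δv₁ = |v_a − v₁| = 4.919 km/s.
Circular speed at r₂: v₂ = √(μ/r₂) = 26.840 km/s.
Transfer-orbit speed at r₂: v_p = √[μ(2/r₂ − 1/a_t)] = 33.902 km/s.
Second burn Δv₂ = |v₂ − v_p| = 7.062 km/s.
Δv = Δv₁ + Δv₂ = 4.919 + 7.062 = 11.98 km/s.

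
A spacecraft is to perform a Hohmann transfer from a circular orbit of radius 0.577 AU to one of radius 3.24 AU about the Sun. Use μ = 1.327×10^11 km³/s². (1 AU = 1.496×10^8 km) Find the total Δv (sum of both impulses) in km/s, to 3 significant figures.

Δv = 19.3 km/s

In km: r₁ = 0.577 × 1.496×10^8 = 8.63192×10^7 km; r₂ = 3.24 × 1.496×10^8 = 4.84704×10^8 km.
Transfer-ellipse semi-major axis a_t = (r₁ + r₂)/2 = (8.63192×10^7 + 4.84704×10^8)/2 = 2.855116×10^8 km.
Circular speed at r₁: v₁ = √(μ/r₁) = √(1.327×10^11/8.63192×10^7) = 39.21 km/s.
On the transfer ellipse at r₁, vis-viva equation gives v_p = √[μ(2/r₁ − 1/a_t)] = 51.09 km/s.
First burn Δv₁ = |v_p − v₁| = 11.88 km/s.
At r₂, v₂ = √(μ/r₂) = 16.546 km/s.
Transfer-orbit speed at r₂: v_a = √[μ(2/r₂ − 1/a_t)] = 9.0979 km/s.
Second burn Δv₂ = |v₂ − v_a| = 7.448 km/s.
Δv = Δv₁ + Δv₂ = 11.88 + 7.448 = 19.33 km/s.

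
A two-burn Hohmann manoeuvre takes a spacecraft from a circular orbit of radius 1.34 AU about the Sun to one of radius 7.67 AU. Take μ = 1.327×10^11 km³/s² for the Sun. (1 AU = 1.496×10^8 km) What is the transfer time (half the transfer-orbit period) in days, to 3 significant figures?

t = 1750 days

In km: r₁ = 1.34 × 1.496×10^8 = 2.00464×10^8 km; r₂ = 7.67 × 1.496×10^8 = 1.147432×10^9 km.
The Hohmann ellipse has a_t = (r₁ + r₂)/2 = 6.73948×10^8 km.
By Kepler's third law the transfer-orbit period is T = 2π√(a_t³/μ), so t = T/2 = 1.509×10^8 s.
Converting: 1.509×10^8 s ÷ 86400 s/day = 1750 days.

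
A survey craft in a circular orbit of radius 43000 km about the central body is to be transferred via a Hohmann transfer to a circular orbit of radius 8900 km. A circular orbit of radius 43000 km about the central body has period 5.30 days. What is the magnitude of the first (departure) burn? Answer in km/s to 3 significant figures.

Δv₁ = 0.244 km/s

From Kepler's third law T² = 4π²r³/μ at r = 43000 km, T = 5.30 days = 5.30 × 86400 s = 4.5792×10^5 s: μ = 4π²r³/T² = 14968.8 km³/s².
Transfer-ellipse semi-major axis a_t = (r₁ + r₂)/2 = (43000 + 8900)/2 = 25950 km.
Circular speed at r = 43000 km: v_c = √(μ/r) = 0.5900 km/s.
Vis-viva on the transfer ellipse at r = 43000 km gives v_t = √[μ(2/r − 1/a_t)] = 0.3455 km/s.
Δv₁ = |v_t − v_c| = |0.3455 − 0.5900| = 0.2445 km/s.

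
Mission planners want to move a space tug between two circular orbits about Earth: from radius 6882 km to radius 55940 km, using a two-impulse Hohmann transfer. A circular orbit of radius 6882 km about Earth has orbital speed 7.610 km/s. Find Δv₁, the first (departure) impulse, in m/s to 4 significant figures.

Δv₁ = 2546 m/s

From the circular-orbit relation v² = μ/r at r = 6882 km: μ = v²r = (7.610)² × 6882 = 3.98551×10^5 km³/s².
The Hohmann ellipse has a_t = (r₁ + r₂)/2 = 31411 km.
On the circular orbit at r = 6882 km, v_c = √(μ/r) = 7.6100 km/s.
Vis-viva on the transfer ellipse at r = 6882 km gives v_t = √[μ(2/r − 1/a_t)] = 10.156 km/s.
Δv₁ = |v_t − v_c| = |10.156 − 7.6100| = 2.546 km/s.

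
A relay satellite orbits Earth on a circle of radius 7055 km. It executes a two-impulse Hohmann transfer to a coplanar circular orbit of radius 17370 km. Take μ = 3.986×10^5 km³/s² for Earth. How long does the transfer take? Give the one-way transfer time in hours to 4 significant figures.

t = 1.865 hours

Semi-major axis of the transfer orbit: a_t = (7055 + 17370)/2 = 12212.5 km.
Transfer time t = π√(a_t³/μ) = π√((12212.5)³ / 3.986×10^5) = 6715.7 s.
Converting: 6715.7 s ÷ 3600 s/hour = 1.865 hours.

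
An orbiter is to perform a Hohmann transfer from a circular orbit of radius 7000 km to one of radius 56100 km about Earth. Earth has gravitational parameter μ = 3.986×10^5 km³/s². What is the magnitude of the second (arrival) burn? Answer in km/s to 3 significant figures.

Semi-major axis of the transfer orbit: a_t = (7000 + 56100)/2 = 31550 km.
Circular speed at r = 56100 km: v_c = √(μ/r) = 2.666 km/s.
Transfer-orbit speed at the same r (vis-viva, a = a_t): v_t = √[μ(2/r − 1/a_t)] = 1.256 km/s.
Δv₂ = |v_t − v_c| = |1.256 − 2.666| = 1.410 km/s.

Δv₂ = 1.41 km/s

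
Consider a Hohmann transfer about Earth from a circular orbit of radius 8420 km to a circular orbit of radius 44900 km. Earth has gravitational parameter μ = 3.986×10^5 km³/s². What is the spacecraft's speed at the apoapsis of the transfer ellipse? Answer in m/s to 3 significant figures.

Semi-major axis of the transfer orbit: a_t = (8420 + 44900)/2 = 26660 km.
The apoapsis of the transfer ellipse is at r = 44900 km.
Vis-viva: v = √[μ(2/r − 1/a_t)] = √[3.986×10^5 × (2/44900 − 1/26660)] = 1.674 km/s.

v = 1670 m/s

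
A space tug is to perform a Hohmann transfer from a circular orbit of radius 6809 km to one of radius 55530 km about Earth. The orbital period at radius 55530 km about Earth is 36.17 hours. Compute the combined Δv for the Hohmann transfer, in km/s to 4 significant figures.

Δv = 3.989 km/s

From Kepler's third law T² = 4π²r³/μ at r = 55530 km, T = 36.17 hours = 36.17 × 3600 s = 1.30212×10^5 s: μ = 4π²r³/T² = 3.98695×10^5 km³/s².
The Hohmann ellipse has a_t = (r₁ + r₂)/2 = 31169.5 km.
At r₁ the circular-orbit speed is v₁ = √(μ/r₁) = 7.6521 km/s.
On the transfer ellipse at r₁, vis-viva equation gives v_p = √[μ(2/r₁ − 1/a_t)] = 10.214 km/s.
First burn Δv₁ = |v_p − v₁| = 2.562 km/s.
Circular speed at r₂: v₂ = √(μ/r₂) = 2.6795 km/s.
Transfer-orbit speed at r₂: v_a = √[μ(2/r₂ − 1/a_t)] = 1.2524 km/s.
Second burn Δv₂ = |v₂ − v_a| = 1.427 km/s.
Δv = Δv₁ + Δv₂ = 2.562 + 1.427 = 3.989 km/s.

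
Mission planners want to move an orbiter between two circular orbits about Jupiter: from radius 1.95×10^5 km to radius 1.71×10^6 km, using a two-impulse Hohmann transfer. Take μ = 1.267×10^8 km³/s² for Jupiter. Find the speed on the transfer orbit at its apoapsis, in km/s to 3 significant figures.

The Hohmann ellipse has a_t = (r₁ + r₂)/2 = 9.525×10^5 km.
At apoapsis, r = 1.710×10^6 km.
From the vis-viva equation, v = √[μ(2/r − 1/a_t)] = 3.895 km/s.

v = 3.89 km/s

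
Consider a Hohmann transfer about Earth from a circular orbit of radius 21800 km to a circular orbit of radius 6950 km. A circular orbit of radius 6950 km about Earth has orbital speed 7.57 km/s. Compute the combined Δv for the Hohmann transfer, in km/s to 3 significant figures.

From the circular-orbit relation v² = μ/r at r = 6950 km: μ = v²r = (7.57)² × 6950 = 3.98269×10^5 km³/s².
The Hohmann ellipse has a_t = (r₁ + r₂)/2 = 14375 km.
Circular speed at r₁: v₁ = √(μ/r₁) = √(3.98269×10^5/21800) = 4.274 km/s.
Transfer-orbit speed at r₁ (vis-viva equation): v_a = √[μ(2/r₁ − 1/a_t)] = 2.972 km/s.
First burn Δv₁ = |v_a − v₁| = 1.302 km/s.
Circular speed at r₂: v₂ = √(μ/r₂) = 7.570 km/s.
Transfer-orbit speed at r₂: v_p = √[μ(2/r₂ − 1/a_t)] = 9.322 km/s.
Second burn Δv₂ = |v₂ − v_p| = 1.752 km/s.
Total Δv = Δv₁ + Δv₂ = 3.054 km/s.

Δv = 3.05 km/s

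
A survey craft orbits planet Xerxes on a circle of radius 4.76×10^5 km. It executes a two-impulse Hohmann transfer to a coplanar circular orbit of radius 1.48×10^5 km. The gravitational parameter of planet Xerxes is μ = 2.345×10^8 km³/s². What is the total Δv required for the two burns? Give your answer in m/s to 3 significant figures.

Transfer-ellipse semi-major axis a_t = (r₁ + r₂)/2 = (4.760×10^5 + 1.480×10^5)/2 = 3.120×10^5 km.
At r₁ the circular-orbit speed is v₁ = √(μ/r₁) = 22.196 km/s.
On the transfer ellipse at r₁, v² = μ(2/r − 1/a) gives v_a = √[μ(2/r₁ − 1/a_t)] = 15.287 km/s.
First burn Δv₁ = |v_a − v₁| = 6.909 km/s.
At r₂, v₂ = √(μ/r₂) = 39.805 km/s.
Transfer-orbit speed at r₂: v_p = √[μ(2/r₂ − 1/a_t)] = 49.166 km/s.
Second burn Δv₂ = |v₂ − v_p| = 9.361 km/s.
Total Δv = Δv₁ + Δv₂ = 16.27 km/s.

Δv = 16300 m/s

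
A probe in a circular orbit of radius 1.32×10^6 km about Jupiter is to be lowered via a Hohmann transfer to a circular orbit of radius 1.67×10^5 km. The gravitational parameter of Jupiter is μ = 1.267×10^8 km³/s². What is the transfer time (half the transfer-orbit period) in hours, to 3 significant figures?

Transfer-ellipse semi-major axis a_t = (r₁ + r₂)/2 = (1.320×10^6 + 1.670×10^5)/2 = 7.435×10^5 km.
By Kepler's third law the transfer-orbit period is T = 2π√(a_t³/μ), so t = T/2 = 1.789×10^5 s.
Converting: 1.789×10^5 s ÷ 3600 s/hour = 49.7 hours.

t = 49.7 hours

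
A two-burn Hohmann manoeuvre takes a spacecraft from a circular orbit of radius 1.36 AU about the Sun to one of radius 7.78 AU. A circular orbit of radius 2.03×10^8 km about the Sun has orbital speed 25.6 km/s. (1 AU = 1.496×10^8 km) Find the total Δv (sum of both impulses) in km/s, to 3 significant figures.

Δv = 12.7 km/s

From the circular-orbit relation v² = μ/r at r = 2.03×10^8 km: μ = v²r = (25.6)² × 2.03×10^8 = 1.33038×10^11 km³/s².
In km: r₁ = 1.36 × 1.496×10^8 = 2.03456×10^8 km; r₂ = 7.78 × 1.496×10^8 = 1.163888×10^9 km.
The Hohmann ellipse has a_t = (r₁ + r₂)/2 = 6.83672×10^8 km.
At r₁ the circular-orbit speed is v₁ = √(μ/r₁) = 25.571 km/s.
Transfer-orbit speed at r₁ (vis-viva): v_p = √[μ(2/r₁ − 1/a_t)] = 33.364 km/s.
First burn Δv₁ = |v_p − v₁| = 7.793 km/s.
At r₂, v₂ = √(μ/r₂) = 10.691 km/s.
Transfer-orbit speed at r₂: v_a = √[μ(2/r₂ − 1/a_t)] = 5.8324 km/s.
Second burn Δv₂ = |v₂ − v_a| = 4.859 km/s.
Total Δv = Δv₁ + Δv₂ = 12.65 km/s.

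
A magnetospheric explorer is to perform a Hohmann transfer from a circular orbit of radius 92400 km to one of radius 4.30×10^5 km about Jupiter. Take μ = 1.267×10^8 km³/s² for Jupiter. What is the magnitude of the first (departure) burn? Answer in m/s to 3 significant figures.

Transfer-ellipse semi-major axis a_t = (r₁ + r₂)/2 = (92400 + 4.300×10^5)/2 = 2.612×10^5 km.
On the circular orbit at r = 92400 km, v_c = √(μ/r) = 37.03 km/s.
Vis-viva on the transfer ellipse at r = 92400 km gives v_t = √[μ(2/r − 1/a_t)] = 47.51 km/s.
Δv₁ = |v_t − v_c| = |47.51 − 37.03| = 10.48 km/s.

Δv₁ = 10500 m/s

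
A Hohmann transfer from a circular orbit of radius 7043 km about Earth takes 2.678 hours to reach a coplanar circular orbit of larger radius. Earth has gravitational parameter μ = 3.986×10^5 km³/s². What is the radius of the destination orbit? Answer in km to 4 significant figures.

r₂ = 24040 km

Transfer time t = 2.678 hours = 9640.8 s, and t = π√(a_t³/μ).
So a_t = (μ t²/π²)^(1/3) = (3.986×10^5 × (9640.8)² / π²)^(1/3) = 15541 km.
Since a_t = (r₁ + r₂)/2, r₂ = 2a_t − r₁ = 2×15541 − 7043 = 24039 km.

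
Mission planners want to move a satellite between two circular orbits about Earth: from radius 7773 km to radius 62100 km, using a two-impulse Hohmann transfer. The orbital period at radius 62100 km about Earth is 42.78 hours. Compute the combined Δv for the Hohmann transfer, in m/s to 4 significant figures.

From Kepler's third law T² = 4π²r³/μ at r = 62100 km, T = 42.78 hours = 42.78 × 3600 s = 1.54008×10^5 s: μ = 4π²r³/T² = 3.98610×10^5 km³/s².
Semi-major axis of the transfer orbit: a_t = (7773 + 62100)/2 = 34936.5 km.
Circular speed at r₁: v₁ = √(μ/r₁) = √(3.98610×10^5/7773) = 7.161 km/s.
On the transfer ellipse at r₁, vis-viva equation gives v_p = √[μ(2/r₁ − 1/a_t)] = 9.547 km/s.
First burn Δv₁ = |v_p − v₁| = 2.386 km/s.
At r₂, v₂ = √(μ/r₂) = 2.534 km/s.
Transfer-orbit speed at r₂: v_a = √[μ(2/r₂ − 1/a_t)] = 1.195 km/s.
Second burn Δv₂ = |v₂ − v_a| = 1.339 km/s.
Δv = Δv₁ + Δv₂ = 2.386 + 1.339 = 3.725 km/s.

Δv = 3725 m/s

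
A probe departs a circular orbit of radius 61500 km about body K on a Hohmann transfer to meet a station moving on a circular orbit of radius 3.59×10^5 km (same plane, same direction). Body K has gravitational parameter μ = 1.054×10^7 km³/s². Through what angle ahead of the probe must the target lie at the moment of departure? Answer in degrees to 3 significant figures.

Transfer-ellipse semi-major axis a_t = (r₁ + r₂)/2 = (61500 + 3.590×10^5)/2 = 2.1025×10^5 km.
The half-period of the transfer ellipse is t = π√(a_t³/μ) = 93290 s.
Target angular speed ω₂ = √(μ/r₂³) = 1.509×10^-5 rad/s.
Angle swept by the target during transfer: ω₂·t = 1.408 rad = 80.67°.
Arrival is 180° from departure on the ellipse, so φ = 180° − 80.67° = 99.3°.

φ = 99.3°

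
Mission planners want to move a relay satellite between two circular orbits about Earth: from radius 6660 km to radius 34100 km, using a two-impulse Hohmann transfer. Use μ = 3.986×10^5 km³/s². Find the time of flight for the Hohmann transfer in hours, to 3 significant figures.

The Hohmann ellipse has a_t = (r₁ + r₂)/2 = 20380 km.
Transfer time t = π√(a_t³/μ) = π√((20380)³ / 3.986×10^5) = 14480 s.
Converting: 14480 s ÷ 3600 s/hour = 4.02 hours.

t = 4.02 hours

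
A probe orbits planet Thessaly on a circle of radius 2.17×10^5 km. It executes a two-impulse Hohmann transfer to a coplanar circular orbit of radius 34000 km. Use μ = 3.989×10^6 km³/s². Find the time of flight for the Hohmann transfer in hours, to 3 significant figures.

t = 19.4 hours

Transfer-ellipse semi-major axis a_t = (r₁ + r₂)/2 = (2.170×10^5 + 34000)/2 = 1.255×10^5 km.
Transfer time t = π√(a_t³/μ) = π√((1.255×10^5)³ / 3.989×10^6) = 69930 s.
Converting: 69930 s ÷ 3600 s/hour = 19.4 hours.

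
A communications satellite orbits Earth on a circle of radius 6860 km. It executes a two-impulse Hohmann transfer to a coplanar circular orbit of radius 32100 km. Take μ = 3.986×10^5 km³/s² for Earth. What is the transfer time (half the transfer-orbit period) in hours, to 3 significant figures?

Semi-major axis of the transfer orbit: a_t = (6860 + 32100)/2 = 19480 km.
By Kepler's third law the transfer-orbit period is T = 2π√(a_t³/μ), so t = T/2 = 13530 s.
Converting: 13530 s ÷ 3600 s/hour = 3.76 hours.

t = 3.76 hours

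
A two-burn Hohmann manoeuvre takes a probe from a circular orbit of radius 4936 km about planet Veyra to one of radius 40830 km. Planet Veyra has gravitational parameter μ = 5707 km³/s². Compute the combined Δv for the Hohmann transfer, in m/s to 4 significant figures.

Δv = 561.3 m/s

Transfer-ellipse semi-major axis a_t = (r₁ + r₂)/2 = (4936 + 40830)/2 = 22883 km.
Circular speed at r₁: v₁ = √(μ/r₁) = √(5707/4936) = 1.075267 km/s.
Transfer-orbit speed at r₁ (vis-viva equation): v_p = √[μ(2/r₁ − 1/a_t)] = 1.436315 km/s.
First burn Δv₁ = |v_p − v₁| = 0.36105 km/s.
Circular speed at r₂: v₂ = √(μ/r₂) = 0.373865 km/s.
Transfer-orbit speed at r₂: v_a = √[μ(2/r₂ − 1/a_t)] = 0.173638 km/s.
Second burn Δv₂ = |v₂ − v_a| = 0.20023 km/s.
Total Δv = Δv₁ + Δv₂ = 0.5613 km/s.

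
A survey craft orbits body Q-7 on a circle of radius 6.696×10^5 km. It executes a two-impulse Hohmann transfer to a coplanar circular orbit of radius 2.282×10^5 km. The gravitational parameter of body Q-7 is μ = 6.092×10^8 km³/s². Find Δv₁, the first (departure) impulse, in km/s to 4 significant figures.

Δv₁ = 8.657 km/s

Semi-major axis of the transfer orbit: a_t = (6.696×10^5 + 2.282×10^5)/2 = 4.489×10^5 km.
Circular speed at r = 6.696×10^5 km: v_c = √(μ/r) = 30.163 km/s.
Vis-viva on the transfer ellipse at r = 6.696×10^5 km gives v_t = √[μ(2/r − 1/a_t)] = 21.506 km/s.
Δv₁ = |v_t − v_c| = |21.506 − 30.163| = 8.657 km/s.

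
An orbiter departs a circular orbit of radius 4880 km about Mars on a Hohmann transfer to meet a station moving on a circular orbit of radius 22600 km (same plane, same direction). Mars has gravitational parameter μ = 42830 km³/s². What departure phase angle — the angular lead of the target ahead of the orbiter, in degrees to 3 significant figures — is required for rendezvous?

Transfer-ellipse semi-major axis a_t = (r₁ + r₂)/2 = (4880 + 22600)/2 = 13740 km.
Transfer time t = π√(a_t³/μ) = 24450 s.
Target angular speed ω₂ = √(μ/r₂³) = 6.091×10^-5 rad/s.
Angle swept by the target during transfer: ω₂·t = 1.48925 rad = 85.33°.
The orbiter traverses 180° on the transfer ellipse, so the target must lead by 180° − 85.33° = 94.7°.

φ = 94.7°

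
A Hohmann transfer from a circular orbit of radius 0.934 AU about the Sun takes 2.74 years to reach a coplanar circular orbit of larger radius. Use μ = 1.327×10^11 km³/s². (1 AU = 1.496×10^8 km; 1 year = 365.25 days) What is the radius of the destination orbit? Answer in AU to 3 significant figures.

In km: r₁ = 0.934 × 1.496×10^8 = 1.397264×10^8 km.
Transfer time t = 2.74 years × 365.25 × 86400 s = 8.6467824×10^7 s, and t = π√(a_t³/μ).
So a_t = (μ t²/π²)^(1/3) = (1.327×10^11 × (8.6467824×10^7)² / π²)^(1/3) = 4.6497×10^8 km.
Since a_t = (r₁ + r₂)/2, r₂ = 2a_t − r₁ = 2×4.6497×10^8 − 1.397264×10^8 = 7.902136×10^8 km.
In AU: r₂ = 7.902136×10^8 / 1.496×10^8 = 5.28 AU.

r₂ = 5.28 AU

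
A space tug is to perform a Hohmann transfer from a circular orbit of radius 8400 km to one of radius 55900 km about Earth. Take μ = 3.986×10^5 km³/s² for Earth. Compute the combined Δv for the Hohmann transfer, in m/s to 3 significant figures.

Δv = 3500 m/s

Transfer-ellipse semi-major axis a_t = (r₁ + r₂)/2 = (8400 + 55900)/2 = 32150 km.
Circular speed at r₁: v₁ = √(μ/r₁) = √(3.986×10^5/8400) = 6.8886 km/s.
Transfer-orbit speed at r₁ (v² = μ(2/r − 1/a)): v_p = √[μ(2/r₁ − 1/a_t)] = 9.0833 km/s.
First burn Δv₁ = |v_p − v₁| = 2.195 km/s.
Circular speed at r₂: v₂ = √(μ/r₂) = 2.670 km/s.
Transfer-orbit speed at r₂: v_a = √[μ(2/r₂ − 1/a_t)] = 1.365 km/s.
Second burn Δv₂ = |v₂ − v_a| = 1.305 km/s.
Total Δv = Δv₁ + Δv₂ = 3.500 km/s.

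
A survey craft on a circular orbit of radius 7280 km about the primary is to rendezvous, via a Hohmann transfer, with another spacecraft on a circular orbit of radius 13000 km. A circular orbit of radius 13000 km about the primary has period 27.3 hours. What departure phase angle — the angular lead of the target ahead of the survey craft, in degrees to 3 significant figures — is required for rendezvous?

From Kepler's third law T² = 4π²r³/μ at r = 13000 km, T = 27.3 hours = 27.3 × 3600 s = 98280 s: μ = 4π²r³/T² = 8979.65 km³/s².
The Hohmann ellipse has a_t = (r₁ + r₂)/2 = 10140 km.
The half-period of the transfer ellipse is t = π√(a_t³/μ) = 33850 s.
The target's mean motion on its circular orbit is ω₂ = √(μ/r₂³) = 6.393×10^-5 rad/s.
Angle swept by the target during transfer: ω₂·t = 2.164 rad = 124.0°.
The survey craft traverses 180° on the transfer ellipse, so the target must lead by 180° − 124.0° = 56.0°.

φ = 56.0°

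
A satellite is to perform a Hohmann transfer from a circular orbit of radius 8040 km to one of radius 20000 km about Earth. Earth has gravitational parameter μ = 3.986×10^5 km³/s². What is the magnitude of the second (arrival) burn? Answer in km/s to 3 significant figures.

Δv₂ = 1.08 km/s

The Hohmann ellipse has a_t = (r₁ + r₂)/2 = 14020 km.
On the circular orbit at r = 20000 km, v_c = √(μ/r) = 4.4643 km/s.
Transfer-orbit speed at the same r (vis-viva, a = a_t): v_t = √[μ(2/r − 1/a_t)] = 3.3807 km/s.
Δv₂ = |v_t − v_c| = |3.3807 − 4.4643| = 1.084 km/s.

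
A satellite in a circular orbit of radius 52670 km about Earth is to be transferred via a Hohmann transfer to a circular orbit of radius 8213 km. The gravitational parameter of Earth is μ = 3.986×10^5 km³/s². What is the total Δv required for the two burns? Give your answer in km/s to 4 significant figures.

Δv = 3.519 km/s

Transfer-ellipse semi-major axis a_t = (r₁ + r₂)/2 = (52670 + 8213)/2 = 30441.5 km.
Circular speed at r₁: v₁ = √(μ/r₁) = √(3.986×10^5/52670) = 2.751 km/s.
On the transfer ellipse at r₁, vis-viva equation gives v_a = √[μ(2/r₁ − 1/a_t)] = 1.429 km/s.
First burn Δv₁ = |v_a − v₁| = 1.322 km/s.
Circular speed at r₂: v₂ = √(μ/r₂) = 6.967 km/s.
Transfer-orbit speed at r₂: v_p = √[μ(2/r₂ − 1/a_t)] = 9.164 km/s.
Second burn Δv₂ = |v₂ − v_p| = 2.197 km/s.
Δv = Δv₁ + Δv₂ = 1.322 + 2.197 = 3.519 km/s.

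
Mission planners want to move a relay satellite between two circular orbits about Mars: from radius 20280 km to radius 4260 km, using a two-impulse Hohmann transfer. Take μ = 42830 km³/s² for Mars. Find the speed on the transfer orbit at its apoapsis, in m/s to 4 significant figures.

v = 856.3 m/s

Semi-major axis of the transfer orbit: a_t = (20280 + 4260)/2 = 12270 km.
At apoapsis, r = 20280 km.
Applying v² = μ(2/r − 1/a_t): v = 0.8563 km/s.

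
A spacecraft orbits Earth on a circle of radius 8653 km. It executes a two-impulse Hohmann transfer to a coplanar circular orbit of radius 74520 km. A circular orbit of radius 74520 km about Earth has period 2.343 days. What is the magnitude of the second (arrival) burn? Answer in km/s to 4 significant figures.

Δv₂ = 1.258 km/s

From Kepler's third law T² = 4π²r³/μ at r = 74520 km, T = 2.343 days = 2.343 × 86400 s = 2.024352×10^5 s: μ = 4π²r³/T² = 3.98663×10^5 km³/s².
Transfer-ellipse semi-major axis a_t = (r₁ + r₂)/2 = (8653 + 74520)/2 = 41586.5 km.
On the circular orbit at r = 74520 km, v_c = √(μ/r) = 2.313 km/s.
Transfer-orbit speed at the same r (vis-viva, a = a_t): v_t = √[μ(2/r − 1/a_t)] = 1.055 km/s.
Δv₂ = |v_t − v_c| = |1.055 − 2.313| = 1.258 km/s.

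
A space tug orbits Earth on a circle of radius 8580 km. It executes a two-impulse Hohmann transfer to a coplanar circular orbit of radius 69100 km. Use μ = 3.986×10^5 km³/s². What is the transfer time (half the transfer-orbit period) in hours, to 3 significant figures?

Transfer-ellipse semi-major axis a_t = (r₁ + r₂)/2 = (8580 + 69100)/2 = 38840 km.
Half the transfer-orbit period gives t = π√(a_t³/μ) = 38090 s.
Converting: 38090 s ÷ 3600 s/hour = 10.6 hours.

t = 10.6 hours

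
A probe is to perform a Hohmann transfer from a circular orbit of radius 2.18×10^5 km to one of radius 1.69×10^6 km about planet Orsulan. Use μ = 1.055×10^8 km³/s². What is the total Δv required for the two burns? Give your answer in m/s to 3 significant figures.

The Hohmann ellipse has a_t = (r₁ + r₂)/2 = 9.540×10^5 km.
Circular speed at r₁: v₁ = √(μ/r₁) = √(1.055×10^8/2.180×10^5) = 21.999 km/s.
Transfer-orbit speed at r₁ (v² = μ(2/r − 1/a)): v_p = √[μ(2/r₁ − 1/a_t)] = 29.280 km/s.
First burn Δv₁ = |v_p − v₁| = 7.2810 km/s.
At r₂, v₂ = √(μ/r₂) = 7.9010 km/s.
Transfer-orbit speed at r₂: v_a = √[μ(2/r₂ − 1/a_t)] = 3.7769 km/s.
Second burn Δv₂ = |v₂ − v_a| = 4.1241 km/s.
Total Δv = Δv₁ + Δv₂ = 11.41 km/s.

Δv = 11400 m/s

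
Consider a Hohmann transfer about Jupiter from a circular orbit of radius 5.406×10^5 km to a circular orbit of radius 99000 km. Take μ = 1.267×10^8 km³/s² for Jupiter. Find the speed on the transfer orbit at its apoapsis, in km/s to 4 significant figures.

Semi-major axis of the transfer orbit: a_t = (5.406×10^5 + 99000)/2 = 3.198×10^5 km.
At apoapsis, r = 5.406×10^5 km.
From the vis-viva equation, v = √[μ(2/r − 1/a_t)] = 8.518 km/s.

v = 8.518 km/s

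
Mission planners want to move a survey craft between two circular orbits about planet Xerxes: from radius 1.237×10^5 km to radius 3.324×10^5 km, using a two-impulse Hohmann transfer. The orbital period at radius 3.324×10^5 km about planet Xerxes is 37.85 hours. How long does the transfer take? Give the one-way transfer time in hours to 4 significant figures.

From Kepler's third law T² = 4π²r³/μ at r = 3.324×10^5 km, T = 37.85 hours = 37.85 × 3600 s = 1.3626×10^5 s: μ = 4π²r³/T² = 7.80919×10^7 km³/s².
Semi-major axis of the transfer orbit: a_t = (1.237×10^5 + 3.324×10^5)/2 = 2.2805×10^5 km.
Half the transfer-orbit period gives t = π√(a_t³/μ) = 38716 s.
Converting: 38716 s ÷ 3600 s/hour = 10.75 hours.

t = 10.75 hours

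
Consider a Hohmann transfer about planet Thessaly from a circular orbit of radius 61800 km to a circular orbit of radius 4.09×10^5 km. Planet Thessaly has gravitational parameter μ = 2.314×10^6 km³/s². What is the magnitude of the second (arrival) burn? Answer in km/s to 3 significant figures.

Δv₂ = 1.16 km/s

Transfer-ellipse semi-major axis a_t = (r₁ + r₂)/2 = (61800 + 4.090×10^5)/2 = 2.354×10^5 km.
On the circular orbit at r = 4.090×10^5 km, v_c = √(μ/r) = 2.379 km/s.
Transfer-orbit speed at the same r (vis-viva, a = a_t): v_t = √[μ(2/r − 1/a_t)] = 1.219 km/s.
Δv₂ = |v_t − v_c| = |1.219 − 2.379| = 1.160 km/s.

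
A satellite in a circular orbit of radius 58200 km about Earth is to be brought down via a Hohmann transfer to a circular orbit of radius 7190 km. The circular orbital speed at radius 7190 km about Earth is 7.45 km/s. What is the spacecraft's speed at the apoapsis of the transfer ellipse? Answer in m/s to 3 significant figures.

From the circular-orbit relation v² = μ/r at r = 7190 km: μ = v²r = (7.45)² × 7190 = 3.99063×10^5 km³/s².
Transfer-ellipse semi-major axis a_t = (r₁ + r₂)/2 = (58200 + 7190)/2 = 32695 km.
The apoapsis of the transfer ellipse is at r = 58200 km.
Applying v² = μ(2/r − 1/a_t): v = 1.228 km/s.

v = 1230 m/s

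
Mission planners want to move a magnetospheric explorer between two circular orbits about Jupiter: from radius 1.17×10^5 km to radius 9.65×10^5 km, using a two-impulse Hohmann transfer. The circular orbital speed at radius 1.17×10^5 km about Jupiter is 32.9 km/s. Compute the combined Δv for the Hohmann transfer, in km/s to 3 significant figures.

Δv = 17.2 km/s

From the circular-orbit relation v² = μ/r at r = 1.17×10^5 km: μ = v²r = (32.9)² × 1.17×10^5 = 1.26642×10^8 km³/s².
Transfer-ellipse semi-major axis a_t = (r₁ + r₂)/2 = (1.170×10^5 + 9.650×10^5)/2 = 5.410×10^5 km.
At r₁ the circular-orbit speed is v₁ = √(μ/r₁) = 32.90 km/s.
On the transfer ellipse at r₁, v² = μ(2/r − 1/a) gives v_p = √[μ(2/r₁ − 1/a_t)] = 43.94 km/s.
First burn Δv₁ = |v_p − v₁| = 11.04 km/s.
At r₂, v₂ = √(μ/r₂) = 11.4558 km/s.
Transfer-orbit speed at r₂: v_a = √[μ(2/r₂ − 1/a_t)] = 5.32745 km/s.
Second burn Δv₂ = |v₂ − v_a| = 6.128 km/s.
Total Δv = Δv₁ + Δv₂ = 17.17 km/s.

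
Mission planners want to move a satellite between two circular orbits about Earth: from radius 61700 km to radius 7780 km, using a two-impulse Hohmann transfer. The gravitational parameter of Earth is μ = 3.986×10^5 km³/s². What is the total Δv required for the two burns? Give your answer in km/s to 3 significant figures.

Semi-major axis of the transfer orbit: a_t = (61700 + 7780)/2 = 34740 km.
At r₁ the circular-orbit speed is v₁ = √(μ/r₁) = 2.542 km/s.
On the transfer ellipse at r₁, vis-viva gives v_a = √[μ(2/r₁ − 1/a_t)] = 1.203 km/s.
First burn Δv₁ = |v_a − v₁| = 1.339 km/s.
At r₂, v₂ = √(μ/r₂) = 7.158 km/s.
Transfer-orbit speed at r₂: v_p = √[μ(2/r₂ − 1/a_t)] = 9.539 km/s.
Second burn Δv₂ = |v₂ − v_p| = 2.381 km/s.
Δv = Δv₁ + Δv₂ = 1.339 + 2.381 = 3.720 km/s.

Δv = 3.72 km/s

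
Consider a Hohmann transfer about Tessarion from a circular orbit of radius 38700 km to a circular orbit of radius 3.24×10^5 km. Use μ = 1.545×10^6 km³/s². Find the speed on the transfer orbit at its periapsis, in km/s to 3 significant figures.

The Hohmann ellipse has a_t = (r₁ + r₂)/2 = 1.8135×10^5 km.
At periapsis, r = 38700 km.
From the vis-viva equation, v = √[μ(2/r − 1/a_t)] = 8.445 km/s.

v = 8.45 km/s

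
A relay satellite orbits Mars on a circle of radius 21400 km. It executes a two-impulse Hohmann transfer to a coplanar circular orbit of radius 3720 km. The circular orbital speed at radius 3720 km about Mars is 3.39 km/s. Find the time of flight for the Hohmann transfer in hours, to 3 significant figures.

t = 5.94 hours

From the circular-orbit relation v² = μ/r at r = 3720 km: μ = v²r = (3.39)² × 3720 = 42750.6 km³/s².
Semi-major axis of the transfer orbit: a_t = (21400 + 3720)/2 = 12560 km.
Half the transfer-orbit period gives t = π√(a_t³/μ) = 21390 s.
Converting: 21390 s ÷ 3600 s/hour = 5.94 hours.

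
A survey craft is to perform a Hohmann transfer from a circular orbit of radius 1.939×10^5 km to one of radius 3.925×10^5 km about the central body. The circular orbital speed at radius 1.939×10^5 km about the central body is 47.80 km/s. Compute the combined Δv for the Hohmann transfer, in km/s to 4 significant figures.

From the circular-orbit relation v² = μ/r at r = 1.939×10^5 km: μ = v²r = (47.80)² × 1.939×10^5 = 4.43030×10^8 km³/s².
The Hohmann ellipse has a_t = (r₁ + r₂)/2 = 2.932×10^5 km.
Circular speed at r₁: v₁ = √(μ/r₁) = √(4.43030×10^8/1.939×10^5) = 47.800 km/s.
On the transfer ellipse at r₁, vis-viva gives v_p = √[μ(2/r₁ − 1/a_t)] = 55.305 km/s.
First burn Δv₁ = |v_p − v₁| = 7.505 km/s.
At r₂, v₂ = √(μ/r₂) = 33.5967 km/s.
Transfer-orbit speed at r₂: v_a = √[μ(2/r₂ − 1/a_t)] = 27.3215 km/s.
Second burn Δv₂ = |v₂ − v_a| = 6.275 km/s.
Δv = Δv₁ + Δv₂ = 7.505 + 6.275 = 13.78 km/s.

Δv = 13.78 km/s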